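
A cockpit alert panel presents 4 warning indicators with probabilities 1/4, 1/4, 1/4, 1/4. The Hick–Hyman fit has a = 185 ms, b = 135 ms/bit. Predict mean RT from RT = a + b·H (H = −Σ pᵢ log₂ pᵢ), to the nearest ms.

Each term −pᵢ log₂ pᵢ: 0.25·2 + 0.25·2 + 0.25·2 + 0.25·2; summed, H = 2.000 bits.
Mean RT = a + bH = 185 + 135·2.000 = 455.00 ms.

455 ms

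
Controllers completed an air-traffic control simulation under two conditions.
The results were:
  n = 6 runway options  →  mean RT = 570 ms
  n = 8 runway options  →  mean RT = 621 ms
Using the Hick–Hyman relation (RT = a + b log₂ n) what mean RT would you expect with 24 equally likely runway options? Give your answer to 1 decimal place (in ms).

815.8 ms

Fit slope and intercept:
  b = (621 − 570) / (log₂ 8 − log₂ 6) = 51 / (3 − 2.5850) = 122.880 ms/bit
  a = 570 − 122.880 × 2.5850 = 252.359 ms
Then RT(24) = 252.359 + 122.880 × log₂ 24 = 252.359 + 122.880 × 4.5850 ≈ 815.761 ms.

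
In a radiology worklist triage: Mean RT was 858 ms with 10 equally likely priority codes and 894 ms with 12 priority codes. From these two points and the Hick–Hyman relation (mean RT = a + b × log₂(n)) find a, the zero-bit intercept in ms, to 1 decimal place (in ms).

403.3 ms

Slope: b = (894 − 858) / (log₂ 12 − log₂ 10) = 36/0.2630 = 136.864 ms/bit.
Intercept: a = 858 − 136.864·log₂(10) = 403.347 ms.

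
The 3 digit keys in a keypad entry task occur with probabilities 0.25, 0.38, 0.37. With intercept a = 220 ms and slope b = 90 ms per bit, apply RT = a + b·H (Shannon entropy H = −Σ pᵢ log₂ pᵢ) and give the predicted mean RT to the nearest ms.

H = 0.25·log₂(1/0.25) + 0.38·log₂(1/0.38) + 0.37·log₂(1/0.37) = 1.5612 bits.
RT = 220 + 90 × 1.5612 = 360.51 ms.

361 ms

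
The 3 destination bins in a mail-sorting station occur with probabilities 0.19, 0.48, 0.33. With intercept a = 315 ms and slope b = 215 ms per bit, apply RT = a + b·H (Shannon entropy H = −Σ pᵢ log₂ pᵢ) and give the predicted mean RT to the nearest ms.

Entropy contributions −pᵢ log₂ pᵢ: 0.4552, 0.5083, 0.5278; sum H = 1.4913 bits.
RT = a + bH = 315 + 215·1.4913 = 635.63 ms.

636 ms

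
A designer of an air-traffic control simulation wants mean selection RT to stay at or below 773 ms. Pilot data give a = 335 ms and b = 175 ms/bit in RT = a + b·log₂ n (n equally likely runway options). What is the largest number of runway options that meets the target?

Set 335 + 175·log₂ n ≤ 773 → log₂ n ≤ (773 − 335)/175 = 2.5029.
So n ≤ 2^2.5029 = 5.668; the largest integer n is 5.

5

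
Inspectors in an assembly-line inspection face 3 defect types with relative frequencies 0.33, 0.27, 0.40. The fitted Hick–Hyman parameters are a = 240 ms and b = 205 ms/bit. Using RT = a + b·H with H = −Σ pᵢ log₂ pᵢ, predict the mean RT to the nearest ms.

H = 0.33·log₂(1/0.33) + 0.27·log₂(1/0.27) + 0.40·log₂(1/0.40) = 1.5666 bits.
RT = 240 + 205 × 1.5666 = 561.16 ms.

561 ms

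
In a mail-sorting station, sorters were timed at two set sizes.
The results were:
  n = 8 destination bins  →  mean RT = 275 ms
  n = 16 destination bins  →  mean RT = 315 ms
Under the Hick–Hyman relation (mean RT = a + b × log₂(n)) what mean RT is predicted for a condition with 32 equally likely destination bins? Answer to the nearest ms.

RT is linear in log₂ n, so two points fix the line:
  b = (315 − 275) / (log₂ 16 − log₂ 8) = 40 / (4 − 3) = 40 ms/bit
  a = 275 − 40 × 3 = 155 ms
Then RT(32) = 155 + 40 × log₂ 32 = 155 + 40 × 5 ≈ 355.000 ms.

355 ms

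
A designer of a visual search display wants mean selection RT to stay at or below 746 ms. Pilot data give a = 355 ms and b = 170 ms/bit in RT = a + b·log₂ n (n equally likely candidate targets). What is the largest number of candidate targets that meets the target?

170·log₂ n ≤ 746 − 355 = 391, giving log₂ n ≤ 2.3000 and n ≤ 4.925. The largest whole number is 4.

4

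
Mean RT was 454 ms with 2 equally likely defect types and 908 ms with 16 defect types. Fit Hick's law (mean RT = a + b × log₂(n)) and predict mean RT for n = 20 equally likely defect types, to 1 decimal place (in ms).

956.7 ms

RT is linear in log₂ n, so two points fix the line:
  b = (908 − 454) / (log₂ 16 − log₂ 2) = 454 / (4 − 1) = 151.333 ms/bit
  a = 454 − 151.333 × 1 = 302.667 ms
Then RT(20) = 302.667 + 151.333 × log₂ 20 = 302.667 + 151.333 × 4.3219 ≈ 956.718 ms.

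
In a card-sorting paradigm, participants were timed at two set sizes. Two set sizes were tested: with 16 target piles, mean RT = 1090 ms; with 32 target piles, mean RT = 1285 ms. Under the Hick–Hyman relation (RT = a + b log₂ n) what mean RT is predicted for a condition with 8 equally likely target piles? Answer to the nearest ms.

895 ms

Solve the two-equation system in a and b:
  b = (1285 − 1090) / (log₂ 32 − log₂ 16) = 195 / (5 − 4) = 195 ms/bit
  a = 1090 − 195 × 4 = 310 ms
Then RT(8) = 310 + 195 × log₂ 8 = 310 + 195 × 3 ≈ 895.000 ms.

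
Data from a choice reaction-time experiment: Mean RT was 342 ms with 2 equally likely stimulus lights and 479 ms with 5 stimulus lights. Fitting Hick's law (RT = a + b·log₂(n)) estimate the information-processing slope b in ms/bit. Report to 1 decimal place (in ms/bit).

103.6 ms/bit

The slope on a log₂ axis is (479 − 342) / (2.3219 − 1) = 103.636 ms/bit.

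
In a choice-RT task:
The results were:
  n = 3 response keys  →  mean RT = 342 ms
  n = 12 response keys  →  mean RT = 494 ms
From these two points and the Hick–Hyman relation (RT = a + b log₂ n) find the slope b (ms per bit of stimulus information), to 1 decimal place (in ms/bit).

Slope: b = (494 − 342) / (log₂ 12 − log₂ 3) = 152/2.0000 = 76.000 ms/bit.

76.0 ms/bit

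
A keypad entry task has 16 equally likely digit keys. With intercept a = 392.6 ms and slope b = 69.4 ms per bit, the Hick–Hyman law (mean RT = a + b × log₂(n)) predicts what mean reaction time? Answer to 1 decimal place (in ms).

log₂(16) = 4 bits, so RT = 392.6 + 69.4 × 4 ≈ 670.200 ms.

670.2 ms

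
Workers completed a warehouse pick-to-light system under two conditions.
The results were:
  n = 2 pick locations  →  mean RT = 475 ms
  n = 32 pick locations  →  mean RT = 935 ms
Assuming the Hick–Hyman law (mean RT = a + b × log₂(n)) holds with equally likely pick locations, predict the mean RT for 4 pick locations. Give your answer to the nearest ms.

590 ms

With log₂ n on the abscissa the relation is linear; from the two conditions:
  b = (935 − 475) / (log₂ 32 − log₂ 2) = 460 / (5 − 1) = 115 ms/bit
  a = 475 − 115 × 1 = 360 ms
Then RT(4) = 360 + 115 × log₂ 4 = 360 + 115 × 2 ≈ 590.000 ms.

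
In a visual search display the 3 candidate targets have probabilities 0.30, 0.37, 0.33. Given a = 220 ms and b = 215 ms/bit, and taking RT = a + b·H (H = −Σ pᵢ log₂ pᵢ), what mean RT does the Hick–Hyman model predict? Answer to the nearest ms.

560 ms

Entropy contributions −pᵢ log₂ pᵢ: 0.5211, 0.5307, 0.5278; sum H = 1.5796 bits.
RT = a + bH = 220 + 215·1.5796 = 559.62 ms.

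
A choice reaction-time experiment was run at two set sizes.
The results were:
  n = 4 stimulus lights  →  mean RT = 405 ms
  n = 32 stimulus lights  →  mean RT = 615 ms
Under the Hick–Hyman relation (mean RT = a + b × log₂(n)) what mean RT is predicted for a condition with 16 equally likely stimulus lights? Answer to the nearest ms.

Solve the two-equation system in a and b:
  b = (615 − 405) / (log₂ 32 − log₂ 4) = 210 / (5 − 2) = 70 ms/bit
  a = 405 − 70 × 2 = 265 ms
Then RT(16) = 265 + 70 × log₂ 16 = 265 + 70 × 4 ≈ 545.000 ms.

545 ms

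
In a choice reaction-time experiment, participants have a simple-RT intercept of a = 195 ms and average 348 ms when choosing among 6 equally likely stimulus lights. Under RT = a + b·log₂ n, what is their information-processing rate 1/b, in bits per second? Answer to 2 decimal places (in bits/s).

b = (348 − 195)/log₂ 6 = 153/2.5850 = 59.188 ms per bit = 0.05919 s/bit; the reciprocal is 16.895 bits/s.

16.90 bits/s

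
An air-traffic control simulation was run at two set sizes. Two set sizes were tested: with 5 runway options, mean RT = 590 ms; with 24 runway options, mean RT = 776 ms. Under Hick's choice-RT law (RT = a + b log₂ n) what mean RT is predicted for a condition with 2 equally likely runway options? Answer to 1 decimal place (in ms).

481.4 ms

Solve the two-equation system in a and b:
  b = (776 − 590) / (log₂ 24 − log₂ 5) = 186 / (4.5850 − 2.3219) = 82.191 ms/bit
  a = 590 − 82.191 × 2.3219 = 399.159 ms
Then RT(2) = 399.159 + 82.191 × log₂ 2 = 399.159 + 82.191 × 1 ≈ 481.350 ms.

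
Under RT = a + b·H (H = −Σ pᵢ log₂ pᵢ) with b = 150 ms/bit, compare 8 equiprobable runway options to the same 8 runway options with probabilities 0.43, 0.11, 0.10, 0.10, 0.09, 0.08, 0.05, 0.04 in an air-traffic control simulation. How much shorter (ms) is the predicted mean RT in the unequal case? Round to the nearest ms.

The RT saving is b·ΔH. Equiprobable H₀ = log₂(8) = 3.0000 bits; with the given probabilities H = 2.5442 bits.
b·(H₀ − H) = 150 × (3.0000 − 2.5442) = 68.36 ms.

68 ms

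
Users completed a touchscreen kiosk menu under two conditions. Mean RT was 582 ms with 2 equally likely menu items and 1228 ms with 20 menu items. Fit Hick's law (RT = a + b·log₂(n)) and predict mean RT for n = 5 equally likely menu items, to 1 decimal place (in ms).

839.1 ms

Solve the two-equation system in a and b:
  b = (1228 − 582) / (log₂ 20 − log₂ 2) = 646 / (4.3219 − 1) = 194.465 ms/bit
  a = 582 − 194.465 × 1 = 387.535 ms
Then RT(5) = 387.535 + 194.465 × log₂ 5 = 387.535 + 194.465 × 2.3219 ≈ 839.069 ms.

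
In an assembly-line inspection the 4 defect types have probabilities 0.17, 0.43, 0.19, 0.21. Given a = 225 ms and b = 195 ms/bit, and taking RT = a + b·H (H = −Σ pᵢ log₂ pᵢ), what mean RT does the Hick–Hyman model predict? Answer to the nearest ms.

H = 0.17·log₂(1/0.17) + 0.43·log₂(1/0.43) + 0.19·log₂(1/0.19) + 0.21·log₂(1/0.21) = 1.8862 bits.
RT = 225 + 195 × 1.8862 = 592.81 ms.

593 ms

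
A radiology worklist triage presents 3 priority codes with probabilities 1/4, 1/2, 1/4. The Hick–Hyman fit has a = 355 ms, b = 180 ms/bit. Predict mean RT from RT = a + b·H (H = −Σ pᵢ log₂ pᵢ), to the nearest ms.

625 ms

Each term −pᵢ log₂ pᵢ: 0.25·2 + 0.5·1 + 0.25·2; summed, H = 1.500 bits.
Mean RT = a + bH = 355 + 180·1.500 = 625.00 ms.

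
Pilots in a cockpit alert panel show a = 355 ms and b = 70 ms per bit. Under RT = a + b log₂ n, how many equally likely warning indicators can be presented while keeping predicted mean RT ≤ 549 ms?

Set 355 + 70·log₂ n ≤ 549 → log₂ n ≤ (549 − 355)/70 = 2.7714.
So n ≤ 2^2.7714 = 6.828; the largest integer n is 6.

6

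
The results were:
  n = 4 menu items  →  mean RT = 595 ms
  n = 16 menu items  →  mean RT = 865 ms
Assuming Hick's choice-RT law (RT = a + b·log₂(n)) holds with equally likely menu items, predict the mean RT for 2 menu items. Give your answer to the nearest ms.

Fit slope and intercept:
  b = (865 − 595) / (log₂ 16 − log₂ 4) = 270 / (4 − 2) = 135 ms/bit
  a = 595 − 135 × 2 = 325 ms
Then RT(2) = 325 + 135 × log₂ 2 = 325 + 135 × 1 ≈ 460.000 ms.

460 ms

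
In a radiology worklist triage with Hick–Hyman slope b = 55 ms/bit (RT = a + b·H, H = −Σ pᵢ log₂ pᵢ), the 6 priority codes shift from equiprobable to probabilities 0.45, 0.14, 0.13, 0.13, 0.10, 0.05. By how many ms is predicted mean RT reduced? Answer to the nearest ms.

20 ms

The RT saving is b·ΔH. Equiprobable H₀ = log₂(6) = 2.5850 bits; with the given probabilities H = 2.2291 bits.
b·(H₀ − H) = 55 × (2.5850 − 2.2291) = 19.57 ms.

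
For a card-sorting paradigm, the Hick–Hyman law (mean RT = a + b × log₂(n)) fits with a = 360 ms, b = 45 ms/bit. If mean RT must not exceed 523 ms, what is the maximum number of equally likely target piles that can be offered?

12

Set 360 + 45·log₂ n ≤ 523 → log₂ n ≤ (523 − 360)/45 = 3.6222.
So n ≤ 2^3.6222 = 12.314; the largest integer n is 12.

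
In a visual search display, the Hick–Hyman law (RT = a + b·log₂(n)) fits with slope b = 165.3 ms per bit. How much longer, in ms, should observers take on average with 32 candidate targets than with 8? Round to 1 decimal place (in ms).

The intercept a cancels: ΔRT = b·(log₂ n₂ − log₂ n₁) = b·log₂(n₂/n₁).
log₂(32) − log₂(8) = log₂(32/8) = log₂(4) = 2.
ΔRT = 165.3 × 2.0000 = 330.600 ms.

330.6 ms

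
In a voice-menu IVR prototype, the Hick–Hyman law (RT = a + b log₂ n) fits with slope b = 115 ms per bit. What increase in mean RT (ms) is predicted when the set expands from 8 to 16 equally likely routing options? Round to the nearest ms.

Only the slope matters, since a is common to both: ΔRT = b·log₂(n₂/n₁).
log₂(16) − log₂(8) = log₂(16/8) = log₂(2) = 1.
ΔRT = 115 × 1.0000 = 115.000 ms.

115 ms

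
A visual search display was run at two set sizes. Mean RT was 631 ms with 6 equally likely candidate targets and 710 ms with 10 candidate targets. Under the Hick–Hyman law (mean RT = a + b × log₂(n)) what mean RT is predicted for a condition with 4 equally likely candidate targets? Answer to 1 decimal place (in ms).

Fit slope and intercept:
  b = (710 − 631) / (log₂ 10 − log₂ 6) = 79 / (3.3219 − 2.5850) = 107.196 ms/bit
  a = 631 − 107.196 × 2.5850 = 353.902 ms
Then RT(4) = 353.902 + 107.196 × log₂ 4 = 353.902 + 107.196 × 2 ≈ 568.294 ms.

568.3 ms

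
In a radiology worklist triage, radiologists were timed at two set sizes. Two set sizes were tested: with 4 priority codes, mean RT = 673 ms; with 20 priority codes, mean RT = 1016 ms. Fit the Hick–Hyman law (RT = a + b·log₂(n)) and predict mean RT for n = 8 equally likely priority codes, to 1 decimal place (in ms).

820.7 ms

RT is linear in log₂ n, so two points fix the line:
  b = (1016 − 673) / (log₂ 20 − log₂ 4) = 343 / (4.3219 − 2) = 147.722 ms/bit
  a = 673 − 147.722 × 2 = 377.556 ms
Then RT(8) = 377.556 + 147.722 × log₂ 8 = 377.556 + 147.722 × 3 ≈ 820.722 ms.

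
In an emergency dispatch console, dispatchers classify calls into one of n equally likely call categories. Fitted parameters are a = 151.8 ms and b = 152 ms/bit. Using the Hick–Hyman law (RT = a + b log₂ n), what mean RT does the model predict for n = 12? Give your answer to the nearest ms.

697 ms

log₂(12) = 3.5850 bits, so RT = 151.8 + 152 × 3.5850 ≈ 696.714 ms.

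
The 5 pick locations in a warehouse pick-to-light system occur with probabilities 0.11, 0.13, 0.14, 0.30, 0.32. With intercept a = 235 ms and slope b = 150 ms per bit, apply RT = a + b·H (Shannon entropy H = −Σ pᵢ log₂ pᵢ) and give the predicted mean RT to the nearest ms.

H = 0.11·log₂(1/0.11) + 0.13·log₂(1/0.13) + 0.14·log₂(1/0.14) + 0.30·log₂(1/0.30) + 0.32·log₂(1/0.32) = 2.1772 bits.
RT = 235 + 150 × 2.1772 = 561.57 ms.

562 ms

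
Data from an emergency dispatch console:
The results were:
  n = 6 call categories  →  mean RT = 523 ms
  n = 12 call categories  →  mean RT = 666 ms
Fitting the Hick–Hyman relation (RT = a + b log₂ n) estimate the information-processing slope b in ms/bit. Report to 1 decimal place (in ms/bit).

143.0 ms/bit

The slope on a log₂ axis is (666 − 523) / (3.5850 − 2.5850) = 143.000 ms/bit.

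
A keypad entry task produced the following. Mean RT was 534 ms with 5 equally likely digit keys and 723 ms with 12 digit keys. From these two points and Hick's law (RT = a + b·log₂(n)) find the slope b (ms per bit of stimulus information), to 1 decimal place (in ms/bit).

149.6 ms/bit

Slope: b = (723 − 534) / (log₂ 12 − log₂ 5) = 189/1.2630 = 149.640 ms/bit.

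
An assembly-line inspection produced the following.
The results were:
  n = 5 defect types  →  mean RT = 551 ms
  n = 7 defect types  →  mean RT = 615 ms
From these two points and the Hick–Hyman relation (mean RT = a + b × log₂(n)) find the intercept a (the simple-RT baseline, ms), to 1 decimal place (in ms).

244.9 ms

b = (RT₂ − RT₁)/(log₂ n₂ − log₂ n₁) = (615 − 551)/(2.8074 − 2.3219) = 131.843 ms/bit.
Intercept: a = 551 − 131.843·log₂(5) = 244.871 ms.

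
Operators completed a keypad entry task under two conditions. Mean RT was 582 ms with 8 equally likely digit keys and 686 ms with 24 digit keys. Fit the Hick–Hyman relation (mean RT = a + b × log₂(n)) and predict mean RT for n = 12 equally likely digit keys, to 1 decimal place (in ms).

With log₂ n on the abscissa the relation is linear; from the two conditions:
  b = (686 − 582) / (log₂ 24 − log₂ 8) = 104 / (4.5850 − 3) = 65.617 ms/bit
  a = 582 − 65.617 × 3 = 385.150 ms
Then RT(12) = 385.150 + 65.617 × log₂ 12 = 385.150 + 65.617 × 3.5850 ≈ 620.383 ms.

620.4 ms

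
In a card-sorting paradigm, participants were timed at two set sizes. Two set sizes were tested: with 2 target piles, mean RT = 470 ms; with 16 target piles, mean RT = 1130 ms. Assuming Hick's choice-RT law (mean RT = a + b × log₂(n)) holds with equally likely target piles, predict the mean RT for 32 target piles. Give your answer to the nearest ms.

1350 ms

Fit slope and intercept:
  b = (1130 − 470) / (log₂ 16 − log₂ 2) = 660 / (4 − 1) = 220 ms/bit
  a = 470 − 220 × 1 = 250 ms
Then RT(32) = 250 + 220 × log₂ 32 = 250 + 220 × 5 ≈ 1350.000 ms.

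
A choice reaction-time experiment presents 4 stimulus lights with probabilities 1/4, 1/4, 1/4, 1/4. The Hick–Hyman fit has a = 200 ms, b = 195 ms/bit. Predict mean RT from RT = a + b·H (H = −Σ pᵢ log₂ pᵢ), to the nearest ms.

H = −Σ pᵢ log₂ pᵢ = 0.25·2 + 0.25·2 + 0.25·2 + 0.25·2 = 2.000 bits.
RT = 200 + 195 × 2.000 = 590.00 ms.

590 ms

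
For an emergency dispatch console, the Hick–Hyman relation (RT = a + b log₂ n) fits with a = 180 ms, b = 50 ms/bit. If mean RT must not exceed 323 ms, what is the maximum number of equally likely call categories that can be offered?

Information budget: (323 − 180)/50 = 2.8600 bits, so n ≤ 2^2.8600 = 7.260 → at most 7.

7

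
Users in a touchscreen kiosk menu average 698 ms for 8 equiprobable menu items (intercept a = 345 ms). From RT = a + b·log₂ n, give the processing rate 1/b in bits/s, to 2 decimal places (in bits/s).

Choice component = 698 − 345 = 353 ms over log₂(8) = 3 bits.
b = 353 / 3 = 117.667 ms/bit, so 1/b = 8.499 bits/s.

8.50 bits/s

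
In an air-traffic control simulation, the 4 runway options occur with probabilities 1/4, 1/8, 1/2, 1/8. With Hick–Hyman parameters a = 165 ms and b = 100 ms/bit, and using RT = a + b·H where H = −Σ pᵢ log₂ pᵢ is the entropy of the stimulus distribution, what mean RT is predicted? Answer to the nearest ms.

340 ms

Each term −pᵢ log₂ pᵢ: 0.25·2 + 0.125·3 + 0.5·1 + 0.125·3; summed, H = 1.750 bits.
Mean RT = a + bH = 165 + 100·1.750 = 340.00 ms.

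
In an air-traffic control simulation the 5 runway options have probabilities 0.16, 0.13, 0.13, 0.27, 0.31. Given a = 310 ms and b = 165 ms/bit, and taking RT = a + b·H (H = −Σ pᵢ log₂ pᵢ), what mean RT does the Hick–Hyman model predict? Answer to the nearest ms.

Entropy contributions −pᵢ log₂ pᵢ: 0.4230, 0.3826, 0.3826, 0.5100, 0.5238; sum H = 2.2221 bits.
RT = a + bH = 310 + 165·2.2221 = 676.65 ms.

677 ms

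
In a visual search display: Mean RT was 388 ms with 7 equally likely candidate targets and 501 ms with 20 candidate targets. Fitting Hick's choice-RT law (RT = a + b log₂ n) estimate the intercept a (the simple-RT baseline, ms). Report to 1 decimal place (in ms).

178.5 ms

Slope: b = (501 − 388) / (log₂ 20 − log₂ 7) = 113/1.5146 = 74.608 ms/bit.
a = RT₁ − b·log₂ n₁ = 388 − 74.608 × 2.8074 = 178.548 ms.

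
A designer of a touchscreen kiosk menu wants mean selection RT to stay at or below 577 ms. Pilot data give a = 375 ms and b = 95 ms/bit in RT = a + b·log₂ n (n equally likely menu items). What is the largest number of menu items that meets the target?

95·log₂ n ≤ 577 − 375 = 202, giving log₂ n ≤ 2.1263 and n ≤ 4.366. The largest whole number is 4.

4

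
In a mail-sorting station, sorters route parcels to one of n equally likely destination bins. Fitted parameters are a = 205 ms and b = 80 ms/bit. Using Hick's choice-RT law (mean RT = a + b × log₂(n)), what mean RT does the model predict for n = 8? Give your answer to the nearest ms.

log₂(8) = 3 bits, so RT = 205 + 80 × 3 ≈ 445.000 ms.

445 ms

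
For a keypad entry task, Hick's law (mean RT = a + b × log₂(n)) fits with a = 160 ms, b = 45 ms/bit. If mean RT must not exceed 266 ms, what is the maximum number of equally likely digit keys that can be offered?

5

45·log₂ n ≤ 266 − 160 = 106, giving log₂ n ≤ 2.3556 and n ≤ 5.118. The largest whole number is 5.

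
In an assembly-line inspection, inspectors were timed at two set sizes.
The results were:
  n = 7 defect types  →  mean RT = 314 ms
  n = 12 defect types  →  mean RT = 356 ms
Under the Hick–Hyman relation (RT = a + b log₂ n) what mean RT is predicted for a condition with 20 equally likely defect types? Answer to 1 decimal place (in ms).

Fit slope and intercept:
  b = (356 − 314) / (log₂ 12 − log₂ 7) = 42 / (3.5850 − 2.8074) = 54.012 ms/bit
  a = 314 − 54.012 × 2.8074 = 162.370 ms
Then RT(20) = 162.370 + 54.012 × log₂ 20 = 162.370 + 54.012 × 4.3219 ≈ 395.805 ms.

395.8 ms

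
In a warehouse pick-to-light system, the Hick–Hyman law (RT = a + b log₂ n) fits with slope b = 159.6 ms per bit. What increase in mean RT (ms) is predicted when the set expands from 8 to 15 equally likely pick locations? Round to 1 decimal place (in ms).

Only the slope matters, since a is common to both: ΔRT = b·log₂(n₂/n₁).
log₂(15) − log₂(8) = 3.9069 − 3 = 0.9069.
ΔRT = 159.6 × 0.9069 = 144.740 ms.

144.7 ms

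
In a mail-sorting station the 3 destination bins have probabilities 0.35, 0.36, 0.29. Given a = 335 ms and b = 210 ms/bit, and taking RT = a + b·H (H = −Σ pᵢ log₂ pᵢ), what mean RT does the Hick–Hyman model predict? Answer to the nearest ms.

Entropy contributions −pᵢ log₂ pᵢ: 0.5301, 0.5306, 0.5179; sum H = 1.5786 bits.
RT = a + bH = 335 + 210·1.5786 = 666.51 ms.

667 ms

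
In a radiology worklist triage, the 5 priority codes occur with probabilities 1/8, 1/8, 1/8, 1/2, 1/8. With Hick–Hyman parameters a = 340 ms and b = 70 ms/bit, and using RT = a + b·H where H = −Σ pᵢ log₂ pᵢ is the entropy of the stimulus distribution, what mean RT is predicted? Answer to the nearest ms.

480 ms

H = −Σ pᵢ log₂ pᵢ = 0.125·3 + 0.125·3 + 0.125·3 + 0.5·1 + 0.125·3 = 2.000 bits.
RT = 340 + 70 × 2.000 = 480.00 ms.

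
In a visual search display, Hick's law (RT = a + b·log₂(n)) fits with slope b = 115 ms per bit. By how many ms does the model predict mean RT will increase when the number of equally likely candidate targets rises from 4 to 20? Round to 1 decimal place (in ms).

267.0 ms

The intercept a cancels: ΔRT = b·(log₂ n₂ − log₂ n₁) = b·log₂(n₂/n₁).
log₂(20) − log₂(4) = 4.3219 − 2 = 2.3219.
ΔRT = 115 × 2.3219 = 267.022 ms.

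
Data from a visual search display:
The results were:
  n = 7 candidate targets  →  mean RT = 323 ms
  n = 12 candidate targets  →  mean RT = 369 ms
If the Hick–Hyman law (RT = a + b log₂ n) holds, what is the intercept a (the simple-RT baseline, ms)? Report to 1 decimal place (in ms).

Slope: b = (369 − 323) / (log₂ 12 − log₂ 7) = 46/0.7776 = 59.156 ms/bit.
Intercept: a = 323 − 59.156·log₂(7) = 156.929 ms.

156.9 ms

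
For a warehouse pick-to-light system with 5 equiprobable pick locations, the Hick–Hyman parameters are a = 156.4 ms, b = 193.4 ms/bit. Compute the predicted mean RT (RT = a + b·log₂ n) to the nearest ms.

log₂(5) = 2.3219 bits, so RT = 156.4 + 193.4 × 2.3219 ≈ 605.461 ms.

605 ms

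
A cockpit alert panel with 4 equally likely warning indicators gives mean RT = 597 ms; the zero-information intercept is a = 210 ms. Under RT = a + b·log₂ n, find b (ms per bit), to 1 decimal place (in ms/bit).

log₂(4) = 2 bits.
b = (RT − a)/log₂ n = (597 − 210) / 2 = 193.500 ms/bit.

193.5 ms/bit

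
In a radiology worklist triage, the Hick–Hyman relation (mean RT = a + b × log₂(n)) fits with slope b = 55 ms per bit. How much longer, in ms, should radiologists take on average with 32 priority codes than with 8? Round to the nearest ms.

110 ms

Only the slope matters, since a is common to both: ΔRT = b·log₂(n₂/n₁).
log₂(32) − log₂(8) = log₂(32/8) = log₂(4) = 2.
ΔRT = 55 × 2.0000 = 110.000 ms.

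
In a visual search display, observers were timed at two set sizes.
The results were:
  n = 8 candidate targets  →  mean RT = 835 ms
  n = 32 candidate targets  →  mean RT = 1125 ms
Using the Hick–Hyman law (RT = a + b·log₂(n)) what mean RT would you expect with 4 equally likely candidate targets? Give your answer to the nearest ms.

690 ms

With log₂ n on the abscissa the relation is linear; from the two conditions:
  b = (1125 − 835) / (log₂ 32 − log₂ 8) = 290 / (5 − 3) = 145 ms/bit
  a = 835 − 145 × 3 = 400 ms
Then RT(4) = 400 + 145 × log₂ 4 = 400 + 145 × 2 ≈ 690.000 ms.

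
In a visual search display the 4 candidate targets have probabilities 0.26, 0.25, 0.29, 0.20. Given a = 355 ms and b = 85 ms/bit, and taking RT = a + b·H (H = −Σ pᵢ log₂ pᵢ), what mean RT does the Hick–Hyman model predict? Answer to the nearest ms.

524 ms

Entropy contributions −pᵢ log₂ pᵢ: 0.5053, 0.5000, 0.5179, 0.4644; sum H = 1.9876 bits.
RT = a + bH = 355 + 85·1.9876 = 523.94 ms.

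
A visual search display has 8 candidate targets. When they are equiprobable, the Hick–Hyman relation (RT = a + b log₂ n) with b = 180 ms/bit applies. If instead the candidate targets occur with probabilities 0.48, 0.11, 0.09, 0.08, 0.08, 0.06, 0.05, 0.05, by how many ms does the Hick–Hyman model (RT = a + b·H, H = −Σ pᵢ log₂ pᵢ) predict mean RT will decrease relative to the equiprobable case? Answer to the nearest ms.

Equiprobable entropy H₀ = log₂ 8 = 3.0000 bits.
Skewed entropy H = −Σ pᵢ log₂ pᵢ = 2.4300 bits.
ΔRT = b·(H₀ − H) = 180 × 0.5700 = 102.61 ms.

103 ms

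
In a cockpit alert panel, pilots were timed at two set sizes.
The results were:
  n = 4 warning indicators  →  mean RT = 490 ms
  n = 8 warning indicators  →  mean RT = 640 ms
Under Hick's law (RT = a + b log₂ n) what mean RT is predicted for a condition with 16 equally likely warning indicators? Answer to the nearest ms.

790 ms

With log₂ n on the abscissa the relation is linear; from the two conditions:
  b = (640 − 490) / (log₂ 8 − log₂ 4) = 150 / (3 − 2) = 150 ms/bit
  a = 490 − 150 × 2 = 190 ms
Then RT(16) = 190 + 150 × log₂ 16 = 190 + 150 × 4 ≈ 790.000 ms.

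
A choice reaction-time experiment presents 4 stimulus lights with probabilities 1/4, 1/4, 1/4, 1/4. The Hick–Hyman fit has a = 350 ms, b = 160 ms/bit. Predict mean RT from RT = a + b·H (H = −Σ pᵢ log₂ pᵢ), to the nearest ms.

Each term −pᵢ log₂ pᵢ: 0.25·2 + 0.25·2 + 0.25·2 + 0.25·2; summed, H = 2.000 bits.
Mean RT = a + bH = 350 + 160·2.000 = 670.00 ms.

670 ms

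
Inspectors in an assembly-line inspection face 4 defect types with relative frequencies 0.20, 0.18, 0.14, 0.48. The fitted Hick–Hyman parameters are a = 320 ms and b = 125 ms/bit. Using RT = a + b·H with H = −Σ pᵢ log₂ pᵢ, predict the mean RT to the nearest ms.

H = 0.20·log₂(1/0.20) + 0.18·log₂(1/0.18) + 0.14·log₂(1/0.14) + 0.48·log₂(1/0.48) = 1.8151 bits.
RT = 320 + 125 × 1.8151 = 546.88 ms.

547 ms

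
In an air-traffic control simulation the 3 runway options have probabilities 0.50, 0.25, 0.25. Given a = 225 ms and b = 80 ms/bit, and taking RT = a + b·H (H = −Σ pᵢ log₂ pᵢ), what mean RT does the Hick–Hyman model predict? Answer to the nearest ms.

345 ms

Entropy contributions −pᵢ log₂ pᵢ: 0.5000, 0.5000, 0.5000; sum H = 1.5000 bits.
RT = a + bH = 225 + 80·1.5000 = 345.00 ms.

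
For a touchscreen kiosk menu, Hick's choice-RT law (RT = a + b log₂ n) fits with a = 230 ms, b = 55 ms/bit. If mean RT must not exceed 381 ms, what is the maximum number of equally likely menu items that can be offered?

Information budget: (381 − 230)/55 = 2.7455 bits, so n ≤ 2^2.7455 = 6.706 → at most 6.

6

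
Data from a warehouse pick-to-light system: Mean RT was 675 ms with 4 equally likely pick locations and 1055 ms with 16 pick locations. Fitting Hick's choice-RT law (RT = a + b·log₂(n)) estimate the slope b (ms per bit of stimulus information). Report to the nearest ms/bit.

Slope: b = (1055 − 675) / (log₂ 16 − log₂ 4) = 380/2.0000 = 190 ms/bit.

190 ms/bit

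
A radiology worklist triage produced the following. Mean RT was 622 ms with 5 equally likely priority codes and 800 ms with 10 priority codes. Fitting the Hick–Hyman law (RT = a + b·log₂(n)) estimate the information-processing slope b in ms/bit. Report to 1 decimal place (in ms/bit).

The slope on a log₂ axis is (800 − 622) / (3.3219 − 2.3219) = 178.000 ms/bit.

178.0 ms/bit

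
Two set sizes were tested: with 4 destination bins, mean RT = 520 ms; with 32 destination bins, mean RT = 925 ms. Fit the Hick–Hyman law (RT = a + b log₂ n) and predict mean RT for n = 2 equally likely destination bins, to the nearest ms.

With log₂ n on the abscissa the relation is linear; from the two conditions:
  b = (925 − 520) / (log₂ 32 − log₂ 4) = 405 / (5 − 2) = 135 ms/bit
  a = 520 − 135 × 2 = 250 ms
Then RT(2) = 250 + 135 × log₂ 2 = 250 + 135 × 1 ≈ 385.000 ms.

385 ms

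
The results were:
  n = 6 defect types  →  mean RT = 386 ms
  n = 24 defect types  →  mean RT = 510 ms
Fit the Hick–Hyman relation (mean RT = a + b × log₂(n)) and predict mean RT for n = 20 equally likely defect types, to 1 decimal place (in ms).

493.7 ms

RT is linear in log₂ n, so two points fix the line:
  b = (510 − 386) / (log₂ 24 − log₂ 6) = 124 / (4.5850 − 2.5850) = 62.000 ms/bit
  a = 386 − 62.000 × 2.5850 = 225.732 ms
Then RT(20) = 225.732 + 62.000 × log₂ 20 = 225.732 + 62.000 × 4.3219 ≈ 493.692 ms.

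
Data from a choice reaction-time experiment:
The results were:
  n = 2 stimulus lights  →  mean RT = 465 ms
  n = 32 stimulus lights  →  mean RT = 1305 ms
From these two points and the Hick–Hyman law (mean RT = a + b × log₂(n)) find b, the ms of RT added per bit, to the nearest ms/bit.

210 ms/bit

The slope on a log₂ axis is (1305 − 465) / (5 − 1) = 210 ms/bit.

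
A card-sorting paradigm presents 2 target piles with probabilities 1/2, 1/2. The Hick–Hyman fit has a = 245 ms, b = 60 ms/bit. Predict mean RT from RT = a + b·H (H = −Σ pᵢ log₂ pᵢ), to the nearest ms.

Each term −pᵢ log₂ pᵢ: 0.5·1 + 0.5·1; summed, H = 1.000 bits.
Mean RT = a + bH = 245 + 60·1.000 = 305.00 ms.

305 ms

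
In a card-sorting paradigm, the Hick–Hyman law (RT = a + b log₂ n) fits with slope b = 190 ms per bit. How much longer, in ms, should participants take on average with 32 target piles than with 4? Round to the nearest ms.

570 ms

The intercept a cancels: ΔRT = b·(log₂ n₂ − log₂ n₁) = b·log₂(n₂/n₁).
log₂(32) − log₂(4) = log₂(32/4) = log₂(8) = 3.
ΔRT = 190 × 3.0000 = 570.000 ms.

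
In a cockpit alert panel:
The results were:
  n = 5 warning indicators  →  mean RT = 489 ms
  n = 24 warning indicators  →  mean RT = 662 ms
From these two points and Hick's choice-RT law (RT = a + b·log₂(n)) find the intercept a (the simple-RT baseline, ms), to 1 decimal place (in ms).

311.5 ms

The slope on a log₂ axis is (662 − 489) / (4.5850 − 2.3219) = 76.446 ms/bit.
Intercept: a = 489 − 76.446·log₂(5) = 311.498 ms.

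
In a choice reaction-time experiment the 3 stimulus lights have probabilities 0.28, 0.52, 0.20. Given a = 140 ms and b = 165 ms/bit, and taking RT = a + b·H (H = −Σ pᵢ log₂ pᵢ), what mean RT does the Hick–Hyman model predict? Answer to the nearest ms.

382 ms

H = 0.28·log₂(1/0.28) + 0.52·log₂(1/0.52) + 0.20·log₂(1/0.20) = 1.4692 bits.
RT = 140 + 165 × 1.4692 = 382.42 ms.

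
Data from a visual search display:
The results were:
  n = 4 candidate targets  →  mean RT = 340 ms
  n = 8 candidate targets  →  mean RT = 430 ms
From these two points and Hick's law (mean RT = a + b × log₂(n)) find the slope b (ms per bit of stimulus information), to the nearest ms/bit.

Slope: b = (430 − 340) / (log₂ 8 − log₂ 4) = 90/1.0000 = 90 ms/bit.

90 ms/bit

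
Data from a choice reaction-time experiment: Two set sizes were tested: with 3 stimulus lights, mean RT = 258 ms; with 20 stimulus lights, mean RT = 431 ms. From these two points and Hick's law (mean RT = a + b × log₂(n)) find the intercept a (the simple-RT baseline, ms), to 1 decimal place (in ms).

The slope on a log₂ axis is (431 − 258) / (4.3219 − 1.5850) = 63.209 ms/bit.
a = RT₁ − b·log₂ n₁ = 258 − 63.209 × 1.5850 = 157.817 ms.

157.8 ms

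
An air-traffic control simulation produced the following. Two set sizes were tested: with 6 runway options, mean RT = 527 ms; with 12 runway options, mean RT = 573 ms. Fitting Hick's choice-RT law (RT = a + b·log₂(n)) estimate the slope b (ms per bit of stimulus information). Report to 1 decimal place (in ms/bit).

46.0 ms/bit

b = (RT₂ − RT₁)/(log₂ n₂ − log₂ n₁) = (573 − 527)/(3.5850 − 2.5850) = 46.000 ms/bit.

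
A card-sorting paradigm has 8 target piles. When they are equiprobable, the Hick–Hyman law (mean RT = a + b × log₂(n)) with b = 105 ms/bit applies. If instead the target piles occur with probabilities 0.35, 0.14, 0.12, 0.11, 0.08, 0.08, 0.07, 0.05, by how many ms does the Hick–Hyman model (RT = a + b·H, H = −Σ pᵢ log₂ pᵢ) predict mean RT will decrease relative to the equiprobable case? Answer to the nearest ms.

Equiprobable entropy H₀ = log₂ 8 = 3.0000 bits.
Skewed entropy H = −Σ pᵢ log₂ pᵢ = 2.7122 bits.
ΔRT = b·(H₀ − H) = 105 × 0.2878 = 30.22 ms.

30 ms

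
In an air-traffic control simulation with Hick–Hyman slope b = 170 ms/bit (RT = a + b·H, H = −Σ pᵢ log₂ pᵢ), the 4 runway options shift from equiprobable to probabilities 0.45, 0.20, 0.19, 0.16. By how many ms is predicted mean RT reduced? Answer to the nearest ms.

Equiprobable entropy H₀ = log₂ 4 = 2.0000 bits.
Skewed entropy H = −Σ pᵢ log₂ pᵢ = 1.8610 bits.
ΔRT = b·(H₀ − H) = 170 × 0.1390 = 23.62 ms.

24 ms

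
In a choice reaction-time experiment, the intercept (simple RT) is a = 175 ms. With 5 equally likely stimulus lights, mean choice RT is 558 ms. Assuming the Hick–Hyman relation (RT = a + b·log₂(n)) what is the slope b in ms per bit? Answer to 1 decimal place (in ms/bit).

b = (558 − 175) / log₂(5) = 383 / 2.3219 = 164.949 ms/bit.

164.9 ms/bit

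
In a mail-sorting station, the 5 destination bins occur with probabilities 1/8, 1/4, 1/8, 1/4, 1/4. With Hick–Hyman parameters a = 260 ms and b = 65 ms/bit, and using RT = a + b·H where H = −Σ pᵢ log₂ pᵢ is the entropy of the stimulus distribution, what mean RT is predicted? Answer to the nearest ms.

Each term −pᵢ log₂ pᵢ: 0.125·3 + 0.25·2 + 0.125·3 + 0.25·2 + 0.25·2; summed, H = 2.250 bits.
Mean RT = a + bH = 260 + 65·2.250 = 406.25 ms.

406 ms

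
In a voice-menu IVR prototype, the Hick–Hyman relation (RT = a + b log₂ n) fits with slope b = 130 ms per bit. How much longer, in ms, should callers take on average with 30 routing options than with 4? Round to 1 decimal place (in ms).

Only the slope matters, since a is common to both: ΔRT = b·log₂(n₂/n₁).
log₂(30) − log₂(4) = 4.9069 − 2 = 2.9069.
ΔRT = 130 × 2.9069 = 377.896 ms.

377.9 ms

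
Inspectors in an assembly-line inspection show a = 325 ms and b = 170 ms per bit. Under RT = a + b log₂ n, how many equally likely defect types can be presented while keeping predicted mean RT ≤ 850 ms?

8

Set 325 + 170·log₂ n ≤ 850 → log₂ n ≤ (850 − 325)/170 = 3.0882.
So n ≤ 2^3.0882 = 8.505; the largest integer n is 8.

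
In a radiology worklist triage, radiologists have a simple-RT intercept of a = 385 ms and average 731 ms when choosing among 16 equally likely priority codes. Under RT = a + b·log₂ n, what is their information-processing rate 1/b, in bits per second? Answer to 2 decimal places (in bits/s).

11.56 bits/s

Choice component = 731 − 385 = 346 ms over log₂(16) = 4 bits.
b = 346 / 4 = 86.500 ms/bit, so 1/b = 11.561 bits/s.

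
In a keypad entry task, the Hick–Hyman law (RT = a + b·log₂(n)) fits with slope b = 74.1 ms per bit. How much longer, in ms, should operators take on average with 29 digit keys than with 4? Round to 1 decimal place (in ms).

ΔRT = (a + b log₂ n₂) − (a + b log₂ n₁) = b·(log₂ n₂ − log₂ n₁).
log₂(29) − log₂(4) = 4.8580 − 2 = 2.8580.
ΔRT = 74.1 × 2.8580 = 211.776 ms.

211.8 ms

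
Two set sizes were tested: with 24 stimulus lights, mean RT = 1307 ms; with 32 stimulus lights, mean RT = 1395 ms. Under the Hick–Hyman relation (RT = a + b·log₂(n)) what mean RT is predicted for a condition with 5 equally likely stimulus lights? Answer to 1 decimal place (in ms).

827.2 ms

With log₂ n on the abscissa the relation is linear; from the two conditions:
  b = (1395 − 1307) / (log₂ 32 − log₂ 24) = 88 / (5 − 4.5850) = 212.029 ms/bit
  a = 1307 − 212.029 × 4.5850 = 334.855 ms
Then RT(5) = 334.855 + 212.029 × log₂ 5 = 334.855 + 212.029 × 2.3219 ≈ 827.171 ms.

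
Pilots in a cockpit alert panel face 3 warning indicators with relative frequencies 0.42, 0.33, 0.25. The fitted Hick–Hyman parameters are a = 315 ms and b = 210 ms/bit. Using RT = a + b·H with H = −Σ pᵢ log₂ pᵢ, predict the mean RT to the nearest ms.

641 ms

H = 0.42·log₂(1/0.42) + 0.33·log₂(1/0.33) + 0.25·log₂(1/0.25) = 1.5535 bits.
RT = 315 + 210 × 1.5535 = 641.23 ms.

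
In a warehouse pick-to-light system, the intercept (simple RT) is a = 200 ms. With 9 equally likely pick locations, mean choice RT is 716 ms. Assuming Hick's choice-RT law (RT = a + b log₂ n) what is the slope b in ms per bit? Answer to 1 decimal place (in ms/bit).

162.8 ms/bit

9 alternatives carry log₂ 9 = 3.1699 bits; the choice cost is 716 − 200 = 516 ms, so b = 516/3.1699 = 162.780 ms/bit.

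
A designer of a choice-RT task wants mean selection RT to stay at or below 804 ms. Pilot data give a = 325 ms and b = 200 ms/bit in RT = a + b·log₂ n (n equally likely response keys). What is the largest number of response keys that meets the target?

5

200·log₂ n ≤ 804 − 325 = 479, giving log₂ n ≤ 2.3950 and n ≤ 5.260. The largest whole number is 5.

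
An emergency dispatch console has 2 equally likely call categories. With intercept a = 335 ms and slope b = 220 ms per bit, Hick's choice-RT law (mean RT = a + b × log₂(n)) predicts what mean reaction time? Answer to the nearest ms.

log₂(2) = 1 bits, so RT = 335 + 220 × 1 ≈ 555.000 ms.

555 ms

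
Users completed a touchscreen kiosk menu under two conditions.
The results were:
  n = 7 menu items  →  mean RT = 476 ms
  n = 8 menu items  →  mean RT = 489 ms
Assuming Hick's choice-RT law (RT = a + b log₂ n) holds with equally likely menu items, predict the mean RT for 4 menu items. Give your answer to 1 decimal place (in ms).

With log₂ n on the abscissa the relation is linear; from the two conditions:
  b = (489 − 476) / (log₂ 8 − log₂ 7) = 13 / (3 − 2.8074) = 67.482 ms/bit
  a = 476 − 67.482 × 2.8074 = 286.555 ms
Then RT(4) = 286.555 + 67.482 × log₂ 4 = 286.555 + 67.482 × 2 ≈ 421.518 ms.

421.5 ms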